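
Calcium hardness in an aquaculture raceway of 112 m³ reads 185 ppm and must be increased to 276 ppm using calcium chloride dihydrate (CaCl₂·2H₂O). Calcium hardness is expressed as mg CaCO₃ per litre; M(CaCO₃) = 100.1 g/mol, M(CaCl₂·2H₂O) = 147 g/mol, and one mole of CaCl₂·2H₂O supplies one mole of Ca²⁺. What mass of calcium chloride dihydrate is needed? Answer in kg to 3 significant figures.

15.0 kg

Volume: 112 m³ = 112,000 L.
Hardness to add: (276 − 185) = 91 mg/L as CaCO₃ × 112,000 L = 10,190 g as CaCO₃.
Moles of Ca²⁺ (1 mol Ca²⁺ ≡ 1 mol CaCO₃): 10,190 / 100.1 g/mol = 101.8 mol.
Mass of CaCl₂·2H₂O: 101.8 × 147 = 14,970 g.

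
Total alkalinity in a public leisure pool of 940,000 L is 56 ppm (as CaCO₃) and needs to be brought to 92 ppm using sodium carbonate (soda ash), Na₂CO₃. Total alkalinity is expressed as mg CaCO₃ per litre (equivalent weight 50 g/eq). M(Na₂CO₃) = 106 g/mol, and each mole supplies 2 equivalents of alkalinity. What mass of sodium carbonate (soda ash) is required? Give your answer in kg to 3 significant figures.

35.9 kg

Alkalinity to add: (92 − 56) = 36 mg/L as CaCO₃ × 940,000 L = 33,840 g as CaCO₃.
Equivalents: 33,840 g ÷ 50 g/eq = 676.8 eq.
Each mole of Na₂CO₃ supplies 2 eq, so 676.8 / 2 = 338.4 mol.
Mass: 338.4 mol × 106 g/mol = 35,870 g.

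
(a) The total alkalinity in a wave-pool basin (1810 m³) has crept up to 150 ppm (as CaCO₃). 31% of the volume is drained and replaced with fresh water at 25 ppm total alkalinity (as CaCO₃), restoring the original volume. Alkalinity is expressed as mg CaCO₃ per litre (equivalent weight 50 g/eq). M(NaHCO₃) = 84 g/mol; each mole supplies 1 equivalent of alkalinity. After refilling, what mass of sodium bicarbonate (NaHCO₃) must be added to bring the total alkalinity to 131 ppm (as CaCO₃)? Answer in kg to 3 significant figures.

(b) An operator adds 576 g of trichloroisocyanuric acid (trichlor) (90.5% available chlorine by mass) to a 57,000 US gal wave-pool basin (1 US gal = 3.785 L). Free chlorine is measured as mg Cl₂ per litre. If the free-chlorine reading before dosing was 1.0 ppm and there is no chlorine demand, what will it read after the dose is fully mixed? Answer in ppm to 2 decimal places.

(a) Volume: 1810 m³ = 1,810,000 L.
(a) After draining 31% and refilling: 150 × 0.69 + 25 × 0.31 = 111.25 ppm.
(a) Deficit to target: 131 − 111.25 = 19.75 mg/L.
(a) As CaCO₃: 19.75 mg/L × 1,810,000 L = 35,750 g; ÷ 50 g/eq ÷ 1 = 715 mol NaHCO₃.
(a) Mass: 715 × 84 = 60,060 g.

(b) Volume: 57,000 US gal × 3.785 L/gal = 215,745 L.
(b) Available chlorine delivered: 576 g × 0.905 = 521.3 g as Cl₂.
(b) Concentration rise: 521.3 g / 215,745 L = 2.416 mg/L = 2.42 ppm.
(b) Final FC: 1.0 + 2.42 = 3.42 ppm.

(a) 60.1 kg; (b) 3.42 ppm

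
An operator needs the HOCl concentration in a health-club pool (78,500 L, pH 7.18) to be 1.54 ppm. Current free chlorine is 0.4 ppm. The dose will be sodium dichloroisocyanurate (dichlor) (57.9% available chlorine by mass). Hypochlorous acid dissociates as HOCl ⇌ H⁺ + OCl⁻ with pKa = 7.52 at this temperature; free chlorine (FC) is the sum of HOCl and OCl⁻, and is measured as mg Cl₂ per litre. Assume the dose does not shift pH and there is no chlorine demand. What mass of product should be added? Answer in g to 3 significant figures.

250 g

[OCl⁻]/[HOCl] = 10^(pH − pKa) = 10^(7.18 − 7.52) = 0.4571; fraction as HOCl = 1/(1 + 0.4571) = 0.6863.
Free chlorine required for 1.54 ppm HOCl: 1.54 / 0.6863 = 2.244 ppm.
FC to add: 2.244 − 0.4 = 1.844 mg/L as Cl₂.
Cl₂ equivalent: 1.844 mg/L × 78,500 L = 144.7 g.
Product at 57.9% available Cl: 144.7 / 0.579 = 250 g.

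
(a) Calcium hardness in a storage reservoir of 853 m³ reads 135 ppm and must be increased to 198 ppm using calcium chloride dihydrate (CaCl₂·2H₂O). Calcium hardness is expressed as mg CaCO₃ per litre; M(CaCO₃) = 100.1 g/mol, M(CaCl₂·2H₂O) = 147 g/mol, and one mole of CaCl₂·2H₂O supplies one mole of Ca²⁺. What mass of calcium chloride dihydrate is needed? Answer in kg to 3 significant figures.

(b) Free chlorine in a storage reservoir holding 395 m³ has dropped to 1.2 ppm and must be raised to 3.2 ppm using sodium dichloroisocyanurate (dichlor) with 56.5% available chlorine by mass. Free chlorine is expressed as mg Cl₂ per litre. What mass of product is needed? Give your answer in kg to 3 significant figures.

(a) Volume: 853 m³ = 853,000 L.
(a) Hardness to add: (198 − 135) = 63 mg/L as CaCO₃ × 853,000 L = 53,740 g as CaCO₃.
(a) Moles of Ca²⁺ (1 mol Ca²⁺ ≡ 1 mol CaCO₃): 53,740 / 100.1 g/mol = 536.9 mol.
(a) Mass of CaCl₂·2H₂O: 536.9 × 147 = 78,920 g.

(b) Volume: 395 m³ = 395,000 L.
(b) Chlorine deficit: 3.2 − 1.2 = 2 ppm = 2 mg/L as Cl₂.
(b) Cl₂ equivalent needed: 2 mg/L × 395,000 L = 790,000 mg = 790 g.
(b) Product at 56.5% available chlorine: 790 / 0.565 = 1398 g.

(a) 78.9 kg; (b) 1.40 kg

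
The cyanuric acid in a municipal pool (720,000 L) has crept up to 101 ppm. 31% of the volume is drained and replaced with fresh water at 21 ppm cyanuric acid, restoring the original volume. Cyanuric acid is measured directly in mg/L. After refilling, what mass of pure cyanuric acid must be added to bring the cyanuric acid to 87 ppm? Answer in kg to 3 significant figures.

7.78 kg

After draining 31% and refilling: 101 × 0.69 + 21 × 0.31 = 76.2 ppm.
Deficit to target: 87 − 76.2 = 10.8 mg/L.
Mass: 10.8 mg/L × 720,000 L = 7776 g cyanuric acid.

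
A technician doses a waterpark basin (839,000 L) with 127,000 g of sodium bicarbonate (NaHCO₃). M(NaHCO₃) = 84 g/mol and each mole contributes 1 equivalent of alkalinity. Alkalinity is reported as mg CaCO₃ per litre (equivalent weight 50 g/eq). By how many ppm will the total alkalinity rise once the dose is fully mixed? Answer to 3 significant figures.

90.1 ppm

Moles of NaHCO₃: 127,000 g ÷ 84 g/mol = 1512 mol → 1512 eq of alkalinity.
As CaCO₃: 1512 eq × 50 g/eq = 75,600 g.
Rise: 75,600 g / 839,000 L × 1000 = 90.1 mg/L.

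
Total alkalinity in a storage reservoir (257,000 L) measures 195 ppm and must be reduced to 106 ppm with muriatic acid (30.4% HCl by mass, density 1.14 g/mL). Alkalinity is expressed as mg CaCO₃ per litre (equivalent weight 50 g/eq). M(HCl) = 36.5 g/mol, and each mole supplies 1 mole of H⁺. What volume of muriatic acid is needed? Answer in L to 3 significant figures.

Alkalinity to neutralize: (195 − 106) = 89 mg/L as CaCO₃ × 257,000 L = 22,870 g as CaCO₃.
Equivalents of H⁺ required: 22,870 ÷ 50 g/eq = 457.5 eq = 457.5 mol HCl.
Mass of HCl: 457.5 × 36.5 = 16,700 g.
Mass of 30.4% solution: 16,700 / 0.304 = 54,930 g.
Volume: 54,930 g ÷ 1.14 g/mL = 48,180 mL.

48.2 L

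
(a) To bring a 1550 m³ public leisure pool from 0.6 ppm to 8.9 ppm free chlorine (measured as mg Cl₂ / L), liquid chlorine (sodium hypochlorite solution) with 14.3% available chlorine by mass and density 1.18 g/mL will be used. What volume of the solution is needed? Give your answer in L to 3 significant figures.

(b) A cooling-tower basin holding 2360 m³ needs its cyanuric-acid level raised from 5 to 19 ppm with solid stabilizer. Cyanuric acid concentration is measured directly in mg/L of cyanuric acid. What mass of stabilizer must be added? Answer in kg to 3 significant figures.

(a) Volume: 1550 m³ = 1,550,000 L.
(a) Chlorine deficit: 8.9 − 0.6 = 8.3 ppm = 8.3 mg/L as Cl₂.
(a) Cl₂ equivalent needed: 8.3 mg/L × 1,550,000 L = 12,870,000 mg = 12,870 g.
(a) Product at 14.3% available chlorine: 12,870 / 0.143 = 89,970 g.
(a) Volume at density 1.18 g/mL: 89,970 g ÷ 1.18 g/mL = 76,240 mL.

(b) Volume: 2360 m³ = 2,360,000 L.
(b) CYA to add: (19 − 5) = 14 mg/L × 2,360,000 L = 33,040 g cyanuric acid.

(a) 76.2 L; (b) 33.0 kg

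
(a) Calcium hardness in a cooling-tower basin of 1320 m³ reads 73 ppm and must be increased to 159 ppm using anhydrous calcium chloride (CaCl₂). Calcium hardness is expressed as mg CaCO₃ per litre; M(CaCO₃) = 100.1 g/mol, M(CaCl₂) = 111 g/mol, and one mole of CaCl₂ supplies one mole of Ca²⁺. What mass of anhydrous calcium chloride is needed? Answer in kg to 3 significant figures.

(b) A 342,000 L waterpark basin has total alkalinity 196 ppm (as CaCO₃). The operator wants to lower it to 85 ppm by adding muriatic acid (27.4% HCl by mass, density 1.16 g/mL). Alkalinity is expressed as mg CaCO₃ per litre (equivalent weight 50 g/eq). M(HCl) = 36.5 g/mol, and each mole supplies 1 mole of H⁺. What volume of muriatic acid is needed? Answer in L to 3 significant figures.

(a) 126 kg; (b) 87.2 L

(a) Volume: 1320 m³ = 1,320,000 L.
(a) Hardness to add: (159 − 73) = 86 mg/L as CaCO₃ × 1,320,000 L = 113,500 g as CaCO₃.
(a) Moles of Ca²⁺ (1 mol Ca²⁺ ≡ 1 mol CaCO₃): 113,500 / 100.1 g/mol = 1134 mol.
(a) Mass of CaCl₂: 1134 × 111 = 125,900 g.

(b) Alkalinity to neutralize: (196 − 85) = 111 mg/L as CaCO₃ × 342,000 L = 37,960 g as CaCO₃.
(b) Equivalents of H⁺ required: 37,960 ÷ 50 g/eq = 759.2 eq = 759.2 mol HCl.
(b) Mass of HCl: 759.2 × 36.5 = 27,710 g.
(b) Mass of 27.4% solution: 27,710 / 0.274 = 101,100 g.
(b) Volume: 101,100 g ÷ 1.16 g/mL = 87,190 mL.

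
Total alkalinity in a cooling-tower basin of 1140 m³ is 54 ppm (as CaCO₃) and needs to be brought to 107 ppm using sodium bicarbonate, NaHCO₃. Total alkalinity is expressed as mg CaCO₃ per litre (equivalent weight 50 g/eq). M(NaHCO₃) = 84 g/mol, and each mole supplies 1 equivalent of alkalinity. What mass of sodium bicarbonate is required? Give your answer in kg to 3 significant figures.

102 kg

Volume: 1140 m³ = 1,140,000 L.
Alkalinity to add: (107 − 54) = 53 mg/L as CaCO₃ × 1,140,000 L = 60,420 g as CaCO₃.
Equivalents: 60,420 g ÷ 50 g/eq = 1208 eq.
NaHCO₃ supplies 1 eq per mole → 1208 mol.
Mass: 1208 mol × 84 g/mol = 101,500 g.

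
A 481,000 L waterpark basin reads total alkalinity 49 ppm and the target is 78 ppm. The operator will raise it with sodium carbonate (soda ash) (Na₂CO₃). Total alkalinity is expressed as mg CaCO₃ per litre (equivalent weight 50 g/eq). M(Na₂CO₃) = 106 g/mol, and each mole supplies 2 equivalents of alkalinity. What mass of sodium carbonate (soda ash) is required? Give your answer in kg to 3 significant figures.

14.8 kg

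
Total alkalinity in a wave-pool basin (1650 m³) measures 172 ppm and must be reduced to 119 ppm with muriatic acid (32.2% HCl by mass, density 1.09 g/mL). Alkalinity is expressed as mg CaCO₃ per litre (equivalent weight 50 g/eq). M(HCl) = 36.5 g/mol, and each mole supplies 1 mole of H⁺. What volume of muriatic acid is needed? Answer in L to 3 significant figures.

Volume: 1650 m³ = 1,650,000 L.
Alkalinity to neutralize: (172 − 119) = 53 mg/L as CaCO₃ × 1,650,000 L = 87,450 g as CaCO₃.
Equivalents of H⁺ required: 87,450 ÷ 50 g/eq = 1749 eq = 1749 mol HCl.
Mass of HCl: 1749 × 36.5 = 63,840 g.
Mass of 32.2% solution: 63,840 / 0.322 = 198,300 g.
Volume: 198,300 g ÷ 1.09 g/mL = 181,900 mL.

182 L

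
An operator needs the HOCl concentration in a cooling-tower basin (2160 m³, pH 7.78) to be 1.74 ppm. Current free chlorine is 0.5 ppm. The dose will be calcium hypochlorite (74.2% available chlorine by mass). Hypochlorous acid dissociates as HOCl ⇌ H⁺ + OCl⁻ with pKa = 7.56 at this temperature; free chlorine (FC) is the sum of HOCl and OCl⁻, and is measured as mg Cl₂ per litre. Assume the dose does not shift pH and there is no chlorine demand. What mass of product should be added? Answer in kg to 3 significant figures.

12.0 kg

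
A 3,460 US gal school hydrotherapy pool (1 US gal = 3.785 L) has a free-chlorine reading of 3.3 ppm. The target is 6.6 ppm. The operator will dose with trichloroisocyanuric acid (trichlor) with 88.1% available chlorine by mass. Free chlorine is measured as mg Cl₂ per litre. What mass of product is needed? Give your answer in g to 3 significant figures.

Volume: 3,460 US gal × 3.785 L/gal = 13,096 L.
Chlorine deficit: 6.6 − 3.3 = 3.3 ppm = 3.3 mg/L as Cl₂.
Cl₂ equivalent needed: 3.3 mg/L × 13,096 L = 43,220 mg = 43.22 g.
Product at 88.1% available chlorine: 43.22 / 0.881 = 49.05 g.

49.1 g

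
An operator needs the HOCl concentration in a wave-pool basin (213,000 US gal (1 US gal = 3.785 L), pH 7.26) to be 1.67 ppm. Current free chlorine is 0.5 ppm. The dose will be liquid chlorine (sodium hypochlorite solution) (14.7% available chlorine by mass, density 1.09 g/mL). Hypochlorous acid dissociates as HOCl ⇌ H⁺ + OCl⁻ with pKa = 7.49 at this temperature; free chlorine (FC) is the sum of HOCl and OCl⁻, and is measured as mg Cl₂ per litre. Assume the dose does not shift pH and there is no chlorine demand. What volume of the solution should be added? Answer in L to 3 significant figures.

10.8 L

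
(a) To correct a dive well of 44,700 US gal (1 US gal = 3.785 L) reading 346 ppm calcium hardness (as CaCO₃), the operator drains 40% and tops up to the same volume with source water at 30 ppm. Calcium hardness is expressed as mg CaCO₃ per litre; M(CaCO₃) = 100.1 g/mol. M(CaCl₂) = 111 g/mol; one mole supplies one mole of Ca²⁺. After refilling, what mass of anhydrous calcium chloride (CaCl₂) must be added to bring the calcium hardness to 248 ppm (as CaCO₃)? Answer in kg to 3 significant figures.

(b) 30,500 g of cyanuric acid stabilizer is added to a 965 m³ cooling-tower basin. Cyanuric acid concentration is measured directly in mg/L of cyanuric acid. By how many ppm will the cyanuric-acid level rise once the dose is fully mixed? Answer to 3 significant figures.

(a) 5.33 kg; (b) 31.6 ppm

(a) Volume: 44,700 US gal × 3.785 L/gal = 169,190 L.
(a) After draining 40% and refilling: 346 × 0.60 + 30 × 0.40 = 219.6 ppm.
(a) Deficit to target: 248 − 219.6 = 28.4 mg/L.
(a) As CaCO₃: 28.4 mg/L × 169,190 L = 4805 g; ÷ 100.1 = 48 mol Ca²⁺.
(a) Mass: 48 × 111 = 5328 g.

(b) Volume: 965 m³ = 965,000 L.
(b) Rise: 30,500 g / 965,000 L × 1000 = 31.61 mg/L.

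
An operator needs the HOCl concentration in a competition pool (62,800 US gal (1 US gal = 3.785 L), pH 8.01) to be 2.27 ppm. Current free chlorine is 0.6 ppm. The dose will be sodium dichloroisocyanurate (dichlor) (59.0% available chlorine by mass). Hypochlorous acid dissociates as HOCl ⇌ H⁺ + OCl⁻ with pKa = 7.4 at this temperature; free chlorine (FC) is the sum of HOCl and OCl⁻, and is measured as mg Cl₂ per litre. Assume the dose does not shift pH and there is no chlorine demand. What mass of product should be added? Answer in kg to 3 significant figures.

Volume: 62,800 US gal × 3.785 L/gal = 237,698 L.
[OCl⁻]/[HOCl] = 10^(pH − pKa) = 10^(8.01 − 7.4) = 4.074; fraction as HOCl = 1/(1 + 4.074) = 0.1971.
Free chlorine required for 2.27 ppm HOCl: 2.27 / 0.1971 = 11.52 ppm.
FC to add: 11.52 − 0.6 = 10.92 mg/L as Cl₂.
Cl₂ equivalent: 10.92 mg/L × 237,698 L = 2595 g.
Product at 59.0% available Cl: 2595 / 0.59 = 4398 g.

4.40 kg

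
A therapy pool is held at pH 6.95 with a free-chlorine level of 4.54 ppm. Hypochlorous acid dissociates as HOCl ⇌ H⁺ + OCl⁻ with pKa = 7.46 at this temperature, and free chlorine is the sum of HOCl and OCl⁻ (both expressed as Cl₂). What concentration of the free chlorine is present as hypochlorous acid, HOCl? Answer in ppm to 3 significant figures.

[OCl⁻]/[HOCl] = 10^(pH − pKa) = 10^(6.95 − 7.46) = 10^-0.51 = 0.309.
Fraction as HOCl = 1 / (1 + 0.309) = 0.7639.
HOCl = 0.7639 × 4.54 ppm = 3.468 ppm.

3.47 ppm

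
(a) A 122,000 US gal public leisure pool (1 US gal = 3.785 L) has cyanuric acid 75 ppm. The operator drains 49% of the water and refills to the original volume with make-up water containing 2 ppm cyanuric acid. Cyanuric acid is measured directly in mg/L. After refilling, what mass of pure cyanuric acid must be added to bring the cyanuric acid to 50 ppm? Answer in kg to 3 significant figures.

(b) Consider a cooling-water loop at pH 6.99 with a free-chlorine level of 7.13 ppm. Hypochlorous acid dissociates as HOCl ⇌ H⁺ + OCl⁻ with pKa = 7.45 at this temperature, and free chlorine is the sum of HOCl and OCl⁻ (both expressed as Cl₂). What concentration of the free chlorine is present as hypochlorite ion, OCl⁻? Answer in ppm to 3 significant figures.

(a) 4.97 kg; (b) 1.84 ppm

(a) Volume: 122,000 US gal × 3.785 L/gal = 461,770 L.
(a) After draining 49% and refilling: 75 × 0.51 + 2 × 0.49 = 39.23 ppm.
(a) Deficit to target: 50 − 39.23 = 10.77 mg/L.
(a) Mass: 10.77 mg/L × 461,770 L = 4973 g cyanuric acid.

(b) [OCl⁻]/[HOCl] = 10^(pH − pKa) = 10^(6.99 − 7.45) = 10^-0.46 = 0.3467.
(b) Fraction as HOCl = 1 / (1 + 0.3467) = 0.7425.
(b) OCl⁻ = (1 − 0.7425) × 7.13 ppm = 1.836 ppm.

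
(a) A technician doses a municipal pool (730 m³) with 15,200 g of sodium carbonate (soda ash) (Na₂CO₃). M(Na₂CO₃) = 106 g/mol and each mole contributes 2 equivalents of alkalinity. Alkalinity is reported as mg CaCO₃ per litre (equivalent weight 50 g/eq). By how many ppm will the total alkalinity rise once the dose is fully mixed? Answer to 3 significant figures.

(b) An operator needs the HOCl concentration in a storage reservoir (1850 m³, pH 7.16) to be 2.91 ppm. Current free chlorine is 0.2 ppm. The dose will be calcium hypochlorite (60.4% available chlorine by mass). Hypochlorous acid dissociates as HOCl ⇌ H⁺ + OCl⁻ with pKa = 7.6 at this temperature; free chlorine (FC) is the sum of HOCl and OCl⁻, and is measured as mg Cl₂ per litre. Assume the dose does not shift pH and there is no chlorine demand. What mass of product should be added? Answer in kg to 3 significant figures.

(a) Volume: 730 m³ = 730,000 L.
(a) Moles of Na₂CO₃: 15,200 g ÷ 106 g/mol = 143.4 mol → 286.8 eq of alkalinity.
(a) As CaCO₃: 286.8 eq × 50 g/eq = 14,340 g.
(a) Rise: 14,340 g / 730,000 L × 1000 = 19.64 mg/L.

(b) Volume: 1850 m³ = 1,850,000 L.
(b) [OCl⁻]/[HOCl] = 10^(pH − pKa) = 10^(7.16 − 7.6) = 0.3631; fraction as HOCl = 1/(1 + 0.3631) = 0.7336.
(b) Free chlorine required for 2.91 ppm HOCl: 2.91 / 0.7336 = 3.967 ppm.
(b) FC to add: 3.967 − 0.2 = 3.767 mg/L as Cl₂.
(b) Cl₂ equivalent: 3.767 mg/L × 1,850,000 L = 6968 g.
(b) Product at 60.4% available Cl: 6968 / 0.604 = 11,540 g.

(a) 19.6 ppm; (b) 11.5 kg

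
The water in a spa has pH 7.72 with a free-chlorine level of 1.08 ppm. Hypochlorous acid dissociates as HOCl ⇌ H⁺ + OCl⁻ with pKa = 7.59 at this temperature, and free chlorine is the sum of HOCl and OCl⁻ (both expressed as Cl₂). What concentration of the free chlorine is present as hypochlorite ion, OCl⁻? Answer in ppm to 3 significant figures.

[OCl⁻]/[HOCl] = 10^(pH − pKa) = 10^(7.72 − 7.59) = 10^0.13 = 1.349.
Fraction as HOCl = 1 / (1 + 1.349) = 0.4257.
OCl⁻ = (1 − 0.4257) × 1.08 ppm = 0.6202 ppm.

0.620 ppm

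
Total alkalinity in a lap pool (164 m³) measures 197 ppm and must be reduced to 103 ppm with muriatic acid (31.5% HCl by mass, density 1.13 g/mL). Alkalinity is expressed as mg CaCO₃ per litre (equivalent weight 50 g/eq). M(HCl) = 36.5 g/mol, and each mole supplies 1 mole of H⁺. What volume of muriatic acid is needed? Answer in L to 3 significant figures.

Volume: 164 m³ = 164,000 L.
Alkalinity to neutralize: (197 − 103) = 94 mg/L as CaCO₃ × 164,000 L = 15,420 g as CaCO₃.
Equivalents of H⁺ required: 15,420 ÷ 50 g/eq = 308.3 eq = 308.3 mol HCl.
Mass of HCl: 308.3 × 36.5 = 11,250 g.
Mass of 31.5% solution: 11,250 / 0.315 = 35,730 g.
Volume: 35,730 g ÷ 1.13 g/mL = 31,620 mL.

31.6 L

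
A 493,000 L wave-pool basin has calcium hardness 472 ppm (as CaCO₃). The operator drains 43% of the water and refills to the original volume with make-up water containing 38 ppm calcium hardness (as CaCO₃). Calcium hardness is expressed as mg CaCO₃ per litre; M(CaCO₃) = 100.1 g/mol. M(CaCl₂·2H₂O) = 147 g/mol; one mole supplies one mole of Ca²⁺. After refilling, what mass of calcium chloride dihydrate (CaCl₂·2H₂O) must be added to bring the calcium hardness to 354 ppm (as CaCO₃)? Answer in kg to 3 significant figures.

After draining 43% and refilling: 472 × 0.57 + 38 × 0.43 = 285.38 ppm.
Deficit to target: 354 − 285.38 = 68.62 mg/L.
As CaCO₃: 68.62 mg/L × 493,000 L = 33,830 g; ÷ 100.1 = 338 mol Ca²⁺.
Mass: 338 × 147 = 49,680 g.

49.7 kg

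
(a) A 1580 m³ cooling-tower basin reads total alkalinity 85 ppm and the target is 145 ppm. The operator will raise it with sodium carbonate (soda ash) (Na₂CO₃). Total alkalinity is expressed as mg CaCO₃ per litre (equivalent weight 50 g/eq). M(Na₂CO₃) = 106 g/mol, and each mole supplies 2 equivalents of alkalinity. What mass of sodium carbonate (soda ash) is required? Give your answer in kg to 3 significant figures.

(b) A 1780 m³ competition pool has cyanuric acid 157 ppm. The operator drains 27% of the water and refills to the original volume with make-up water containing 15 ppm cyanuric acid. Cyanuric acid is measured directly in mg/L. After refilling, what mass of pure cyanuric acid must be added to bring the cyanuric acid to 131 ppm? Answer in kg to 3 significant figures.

(a) 100 kg; (b) 22.0 kg

(a) Volume: 1580 m³ = 1,580,000 L.
(a) Alkalinity to add: (145 − 85) = 60 mg/L as CaCO₃ × 1,580,000 L = 94,800 g as CaCO₃.
(a) Equivalents: 94,800 g ÷ 50 g/eq = 1896 eq.
(a) Each mole of Na₂CO₃ supplies 2 eq, so 1896 / 2 = 948 mol.
(a) Mass: 948 mol × 106 g/mol = 100,500 g.

(b) Volume: 1780 m³ = 1,780,000 L.
(b) After draining 27% and refilling: 157 × 0.73 + 15 × 0.27 = 118.66 ppm.
(b) Deficit to target: 131 − 118.66 = 12.34 mg/L.
(b) Mass: 12.34 mg/L × 1,780,000 L = 21,970 g cyanuric acid.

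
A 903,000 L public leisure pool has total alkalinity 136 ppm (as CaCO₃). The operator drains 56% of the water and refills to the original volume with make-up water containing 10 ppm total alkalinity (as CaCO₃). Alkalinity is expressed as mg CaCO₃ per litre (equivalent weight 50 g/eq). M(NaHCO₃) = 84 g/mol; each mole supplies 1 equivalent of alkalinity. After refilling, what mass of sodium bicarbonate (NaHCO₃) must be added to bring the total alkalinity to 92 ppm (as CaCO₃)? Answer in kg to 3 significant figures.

40.3 kg

After draining 56% and refilling: 136 × 0.44 + 10 × 0.56 = 65.44 ppm.
Deficit to target: 92 − 65.44 = 26.56 mg/L.
As CaCO₃: 26.56 mg/L × 903,000 L = 23,980 g; ÷ 50 g/eq ÷ 1 = 479.7 mol NaHCO₃.
Mass: 479.7 × 84 = 40,290 g.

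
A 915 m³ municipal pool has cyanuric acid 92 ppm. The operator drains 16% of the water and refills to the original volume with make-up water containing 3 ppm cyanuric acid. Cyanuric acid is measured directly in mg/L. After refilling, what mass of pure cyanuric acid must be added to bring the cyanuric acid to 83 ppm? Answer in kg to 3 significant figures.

4.79 kg

Volume: 915 m³ = 915,000 L.
After draining 16% and refilling: 92 × 0.84 + 3 × 0.16 = 77.76 ppm.
Deficit to target: 83 − 77.76 = 5.24 mg/L.
Mass: 5.24 mg/L × 915,000 L = 4795 g cyanuric acid.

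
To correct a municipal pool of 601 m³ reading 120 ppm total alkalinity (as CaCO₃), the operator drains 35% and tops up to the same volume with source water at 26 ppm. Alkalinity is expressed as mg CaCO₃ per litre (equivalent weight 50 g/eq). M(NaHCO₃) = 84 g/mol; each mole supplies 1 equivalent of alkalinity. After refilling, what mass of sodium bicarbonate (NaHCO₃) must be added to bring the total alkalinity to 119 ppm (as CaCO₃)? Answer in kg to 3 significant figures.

32.2 kg

Volume: 601 m³ = 601,000 L.
After draining 35% and refilling: 120 × 0.65 + 26 × 0.35 = 87.1 ppm.
Deficit to target: 119 − 87.1 = 31.9 mg/L.
As CaCO₃: 31.9 mg/L × 601,000 L = 19,170 g; ÷ 50 g/eq ÷ 1 = 383.4 mol NaHCO₃.
Mass: 383.4 × 84 = 32,210 g.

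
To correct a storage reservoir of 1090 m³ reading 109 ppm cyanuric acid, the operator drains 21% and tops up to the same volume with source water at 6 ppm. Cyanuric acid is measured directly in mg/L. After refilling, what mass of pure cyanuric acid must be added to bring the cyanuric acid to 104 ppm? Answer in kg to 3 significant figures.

18.1 kg

Volume: 1090 m³ = 1,090,000 L.
After draining 21% and refilling: 109 × 0.79 + 6 × 0.21 = 87.37 ppm.
Deficit to target: 104 − 87.37 = 16.63 mg/L.
Mass: 16.63 mg/L × 1,090,000 L = 18,130 g cyanuric acid.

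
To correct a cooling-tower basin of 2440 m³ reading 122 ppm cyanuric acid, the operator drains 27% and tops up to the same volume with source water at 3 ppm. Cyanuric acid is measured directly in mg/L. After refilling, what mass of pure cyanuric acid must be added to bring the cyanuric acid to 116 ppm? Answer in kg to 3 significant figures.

63.8 kg

Volume: 2440 m³ = 2,440,000 L.
After draining 27% and refilling: 122 × 0.73 + 3 × 0.27 = 89.87 ppm.
Deficit to target: 116 − 89.87 = 26.13 mg/L.
Mass: 26.13 mg/L × 2,440,000 L = 63,760 g cyanuric acid.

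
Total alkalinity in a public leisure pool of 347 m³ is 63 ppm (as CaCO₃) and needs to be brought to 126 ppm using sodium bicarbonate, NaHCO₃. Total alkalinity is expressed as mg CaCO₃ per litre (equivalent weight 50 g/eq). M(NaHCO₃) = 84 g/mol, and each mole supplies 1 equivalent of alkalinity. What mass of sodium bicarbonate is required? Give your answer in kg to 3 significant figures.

36.7 kg

Volume: 347 m³ = 347,000 L.
Alkalinity to add: (126 − 63) = 63 mg/L as CaCO₃ × 347,000 L = 21,860 g as CaCO₃.
Equivalents: 21,860 g ÷ 50 g/eq = 437.2 eq.
NaHCO₃ supplies 1 eq per mole → 437.2 mol.
Mass: 437.2 mol × 84 g/mol = 36,730 g.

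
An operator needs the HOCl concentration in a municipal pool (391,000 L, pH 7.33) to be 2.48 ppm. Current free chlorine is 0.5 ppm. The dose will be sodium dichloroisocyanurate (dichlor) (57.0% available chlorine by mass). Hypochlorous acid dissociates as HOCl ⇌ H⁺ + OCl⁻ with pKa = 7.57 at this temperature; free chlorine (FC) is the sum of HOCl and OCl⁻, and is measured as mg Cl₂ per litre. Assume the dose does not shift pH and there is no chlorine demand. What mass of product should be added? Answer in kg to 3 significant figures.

2.34 kg

[OCl⁻]/[HOCl] = 10^(pH − pKa) = 10^(7.33 − 7.57) = 0.5754; fraction as HOCl = 1/(1 + 0.5754) = 0.6347.
Free chlorine required for 2.48 ppm HOCl: 2.48 / 0.6347 = 3.907 ppm.
FC to add: 3.907 − 0.5 = 3.407 mg/L as Cl₂.
Cl₂ equivalent: 3.407 mg/L × 391,000 L = 1332 g.
Product at 57.0% available Cl: 1332 / 0.57 = 2337 g.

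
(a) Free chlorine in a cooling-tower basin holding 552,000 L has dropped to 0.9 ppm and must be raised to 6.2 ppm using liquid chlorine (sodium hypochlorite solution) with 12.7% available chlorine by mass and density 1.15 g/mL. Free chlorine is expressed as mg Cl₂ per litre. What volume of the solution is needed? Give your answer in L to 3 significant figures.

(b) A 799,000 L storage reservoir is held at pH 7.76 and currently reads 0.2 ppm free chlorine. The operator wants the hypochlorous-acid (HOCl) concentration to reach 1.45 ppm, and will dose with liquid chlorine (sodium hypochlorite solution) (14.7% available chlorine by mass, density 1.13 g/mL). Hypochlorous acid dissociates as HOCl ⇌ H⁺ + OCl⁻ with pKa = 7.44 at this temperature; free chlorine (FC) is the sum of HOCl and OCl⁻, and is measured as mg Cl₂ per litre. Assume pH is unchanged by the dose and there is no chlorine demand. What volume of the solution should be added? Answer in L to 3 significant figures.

(a) 20.0 L; (b) 20.6 L

(a) Chlorine deficit: 6.2 − 0.9 = 5.3 ppm = 5.3 mg/L as Cl₂.
(a) Cl₂ equivalent needed: 5.3 mg/L × 552,000 L = 2,926,000 mg = 2926 g.
(a) Product at 12.7% available chlorine: 2926 / 0.127 = 23,040 g.
(a) Volume at density 1.15 g/mL: 23,040 g ÷ 1.15 g/mL = 20,030 mL.

(b) [OCl⁻]/[HOCl] = 10^(pH − pKa) = 10^(7.76 − 7.44) = 2.089; fraction as HOCl = 1/(1 + 2.089) = 0.3237.
(b) Free chlorine required for 1.45 ppm HOCl: 1.45 / 0.3237 = 4.479 ppm.
(b) FC to add: 4.479 − 0.2 = 4.279 mg/L as Cl₂.
(b) Cl₂ equivalent: 4.279 mg/L × 799,000 L = 3419 g.
(b) Product at 14.7% available Cl: 3419 / 0.147 = 23,260 g.
(b) Volume: 23,260 g ÷ 1.13 g/mL = 20,580 mL.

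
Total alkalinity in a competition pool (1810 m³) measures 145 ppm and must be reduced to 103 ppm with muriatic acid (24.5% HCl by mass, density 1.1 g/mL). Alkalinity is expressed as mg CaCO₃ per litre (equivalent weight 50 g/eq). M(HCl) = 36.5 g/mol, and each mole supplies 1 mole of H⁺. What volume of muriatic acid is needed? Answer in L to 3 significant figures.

Volume: 1810 m³ = 1,810,000 L.
Alkalinity to neutralize: (145 − 103) = 42 mg/L as CaCO₃ × 1,810,000 L = 76,020 g as CaCO₃.
Equivalents of H⁺ required: 76,020 ÷ 50 g/eq = 1520 eq = 1520 mol HCl.
Mass of HCl: 1520 × 36.5 = 55,490 g.
Mass of 24.5% solution: 55,490 / 0.245 = 226,500 g.
Volume: 226,500 g ÷ 1.1 g/mL = 205,900 mL.

206 L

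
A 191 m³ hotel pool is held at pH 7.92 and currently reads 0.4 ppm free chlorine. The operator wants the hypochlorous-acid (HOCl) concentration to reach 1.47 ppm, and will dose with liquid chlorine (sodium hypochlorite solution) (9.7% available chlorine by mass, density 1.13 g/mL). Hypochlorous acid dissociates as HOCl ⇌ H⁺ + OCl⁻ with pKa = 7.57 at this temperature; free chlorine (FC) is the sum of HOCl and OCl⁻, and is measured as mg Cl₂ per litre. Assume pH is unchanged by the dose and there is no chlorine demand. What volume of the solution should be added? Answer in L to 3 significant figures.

7.60 L

Volume: 191 m³ = 191,000 L.
[OCl⁻]/[HOCl] = 10^(pH − pKa) = 10^(7.92 − 7.57) = 2.239; fraction as HOCl = 1/(1 + 2.239) = 0.3088.
Free chlorine required for 1.47 ppm HOCl: 1.47 / 0.3088 = 4.761 ppm.
FC to add: 4.761 − 0.4 = 4.361 mg/L as Cl₂.
Cl₂ equivalent: 4.361 mg/L × 191,000 L = 832.9 g.
Product at 9.7% available Cl: 832.9 / 0.097 = 8587 g.
Volume: 8587 g ÷ 1.13 g/mL = 7599 mL.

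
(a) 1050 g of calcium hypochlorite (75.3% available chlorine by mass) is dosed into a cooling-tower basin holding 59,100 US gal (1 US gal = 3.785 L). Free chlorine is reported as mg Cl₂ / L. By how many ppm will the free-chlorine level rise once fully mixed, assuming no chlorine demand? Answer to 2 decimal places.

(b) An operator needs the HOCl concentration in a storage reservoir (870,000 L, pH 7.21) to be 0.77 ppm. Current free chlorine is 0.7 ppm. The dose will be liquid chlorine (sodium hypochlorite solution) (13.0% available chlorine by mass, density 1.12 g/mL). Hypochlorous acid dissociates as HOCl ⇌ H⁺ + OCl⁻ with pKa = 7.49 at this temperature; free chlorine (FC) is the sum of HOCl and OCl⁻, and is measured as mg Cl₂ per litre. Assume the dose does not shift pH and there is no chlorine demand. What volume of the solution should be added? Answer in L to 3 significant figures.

(a) Volume: 59,100 US gal × 3.785 L/gal = 223,694 L.
(a) Available chlorine delivered: 1050 g × 0.753 = 790.6 g as Cl₂.
(a) Concentration rise: 790.6 g / 223,694 L = 3.535 mg/L = 3.53 ppm.

(b) [OCl⁻]/[HOCl] = 10^(pH − pKa) = 10^(7.21 − 7.49) = 0.5248; fraction as HOCl = 1/(1 + 0.5248) = 0.6558.
(b) Free chlorine required for 0.77 ppm HOCl: 0.77 / 0.6558 = 1.174 ppm.
(b) FC to add: 1.174 − 0.7 = 0.4741 mg/L as Cl₂.
(b) Cl₂ equivalent: 0.4741 mg/L × 870,000 L = 412.5 g.
(b) Product at 13.0% available Cl: 412.5 / 0.13 = 3173 g.
(b) Volume: 3173 g ÷ 1.12 g/mL = 2833 mL.

(a) 3.53 ppm; (b) 2.83 L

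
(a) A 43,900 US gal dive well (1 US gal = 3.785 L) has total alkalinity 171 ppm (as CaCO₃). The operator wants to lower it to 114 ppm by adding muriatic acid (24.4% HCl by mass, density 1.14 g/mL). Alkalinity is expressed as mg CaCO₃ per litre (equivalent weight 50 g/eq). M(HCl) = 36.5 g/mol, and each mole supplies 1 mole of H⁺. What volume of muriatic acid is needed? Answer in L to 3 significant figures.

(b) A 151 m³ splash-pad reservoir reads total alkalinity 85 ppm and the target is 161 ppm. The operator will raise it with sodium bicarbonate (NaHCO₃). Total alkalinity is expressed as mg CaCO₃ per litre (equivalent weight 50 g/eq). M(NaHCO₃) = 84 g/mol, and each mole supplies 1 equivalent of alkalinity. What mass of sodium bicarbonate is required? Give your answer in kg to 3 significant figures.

(a) 24.9 L; (b) 19.3 kg

(a) Volume: 43,900 US gal × 3.785 L/gal = 166,162 L.
(a) Alkalinity to neutralize: (171 − 114) = 57 mg/L as CaCO₃ × 166,162 L = 9471 g as CaCO₃.
(a) Equivalents of H⁺ required: 9471 ÷ 50 g/eq = 189.4 eq = 189.4 mol HCl.
(a) Mass of HCl: 189.4 × 36.5 = 6914 g.
(a) Mass of 24.4% solution: 6914 / 0.244 = 28,340 g.
(a) Volume: 28,340 g ÷ 1.14 g/mL = 24,860 mL.

(b) Volume: 151 m³ = 151,000 L.
(b) Alkalinity to add: (161 − 85) = 76 mg/L as CaCO₃ × 151,000 L = 11,480 g as CaCO₃.
(b) Equivalents: 11,480 g ÷ 50 g/eq = 229.5 eq.
(b) NaHCO₃ supplies 1 eq per mole → 229.5 mol.
(b) Mass: 229.5 mol × 84 g/mol = 19,280 g.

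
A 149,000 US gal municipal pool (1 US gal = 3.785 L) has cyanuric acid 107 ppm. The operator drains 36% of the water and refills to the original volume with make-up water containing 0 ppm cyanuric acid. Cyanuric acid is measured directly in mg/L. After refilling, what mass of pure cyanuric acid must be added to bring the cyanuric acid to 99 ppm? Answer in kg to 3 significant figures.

17.2 kg

Volume: 149,000 US gal × 3.785 L/gal = 563,965 L.
After draining 36% and refilling: 107 × 0.64 + 0 × 0.36 = 68.48 ppm.
Deficit to target: 99 − 68.48 = 30.52 mg/L.
Mass: 30.52 mg/L × 563,965 L = 17,210 g cyanuric acid.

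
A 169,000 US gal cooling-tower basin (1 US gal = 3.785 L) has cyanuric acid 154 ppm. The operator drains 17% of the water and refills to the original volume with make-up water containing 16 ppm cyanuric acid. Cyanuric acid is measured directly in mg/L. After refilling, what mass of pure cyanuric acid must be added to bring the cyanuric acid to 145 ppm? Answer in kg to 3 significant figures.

9.25 kg

Volume: 169,000 US gal × 3.785 L/gal = 639,665 L.
After draining 17% and refilling: 154 × 0.83 + 16 × 0.17 = 130.54 ppm.
Deficit to target: 145 − 130.54 = 14.46 mg/L.
Mass: 14.46 mg/L × 639,665 L = 9250 g cyanuric acid.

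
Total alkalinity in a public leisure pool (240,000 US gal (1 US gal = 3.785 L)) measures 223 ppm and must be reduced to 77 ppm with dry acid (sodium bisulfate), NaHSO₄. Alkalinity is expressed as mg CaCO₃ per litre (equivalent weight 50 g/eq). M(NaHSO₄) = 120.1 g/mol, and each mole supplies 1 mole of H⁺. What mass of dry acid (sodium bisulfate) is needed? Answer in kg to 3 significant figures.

Volume: 240,000 US gal × 3.785 L/gal = 908,400 L.
Alkalinity to neutralize: (223 − 77) = 146 mg/L as CaCO₃ × 908,400 L = 132,600 g as CaCO₃.
Equivalents of H⁺ required: 132,600 ÷ 50 g/eq = 2653 eq = 2653 mol NaHSO₄.
Mass of NaHSO₄: 2653 × 120.1 = 318,600 g.

319 kg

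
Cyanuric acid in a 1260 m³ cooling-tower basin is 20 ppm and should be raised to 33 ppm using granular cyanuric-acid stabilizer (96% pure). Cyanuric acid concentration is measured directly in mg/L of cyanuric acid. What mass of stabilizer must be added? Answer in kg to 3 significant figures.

Volume: 1260 m³ = 1,260,000 L.
CYA to add: (33 − 20) = 13 mg/L × 1,260,000 L = 16,380 g cyanuric acid.
At 96% purity: 16,380 / 0.96 = 17,060 g product.

17.1 kg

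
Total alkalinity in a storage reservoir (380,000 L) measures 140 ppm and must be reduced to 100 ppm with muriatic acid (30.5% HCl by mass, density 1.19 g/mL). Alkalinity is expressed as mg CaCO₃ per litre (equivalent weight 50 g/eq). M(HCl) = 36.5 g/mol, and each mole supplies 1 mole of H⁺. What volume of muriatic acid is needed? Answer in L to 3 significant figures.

Alkalinity to neutralize: (140 − 100) = 40 mg/L as CaCO₃ × 380,000 L = 15,200 g as CaCO₃.
Equivalents of H⁺ required: 15,200 ÷ 50 g/eq = 304 eq = 304 mol HCl.
Mass of HCl: 304 × 36.5 = 11,100 g.
Mass of 30.5% solution: 11,100 / 0.305 = 36,380 g.
Volume: 36,380 g ÷ 1.19 g/mL = 30,570 mL.

30.6 L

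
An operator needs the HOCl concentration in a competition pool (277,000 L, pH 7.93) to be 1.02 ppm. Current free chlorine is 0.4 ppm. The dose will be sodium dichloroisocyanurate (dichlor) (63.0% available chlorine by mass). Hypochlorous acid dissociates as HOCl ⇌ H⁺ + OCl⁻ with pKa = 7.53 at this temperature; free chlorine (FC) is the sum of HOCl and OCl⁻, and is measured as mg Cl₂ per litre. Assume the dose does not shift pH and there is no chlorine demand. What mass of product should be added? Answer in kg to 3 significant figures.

[OCl⁻]/[HOCl] = 10^(pH − pKa) = 10^(7.93 − 7.53) = 2.512; fraction as HOCl = 1/(1 + 2.512) = 0.2847.
Free chlorine required for 1.02 ppm HOCl: 1.02 / 0.2847 = 3.582 ppm.
FC to add: 3.582 − 0.4 = 3.182 mg/L as Cl₂.
Cl₂ equivalent: 3.182 mg/L × 277,000 L = 881.4 g.
Product at 63.0% available Cl: 881.4 / 0.63 = 1399 g.

1.40 kg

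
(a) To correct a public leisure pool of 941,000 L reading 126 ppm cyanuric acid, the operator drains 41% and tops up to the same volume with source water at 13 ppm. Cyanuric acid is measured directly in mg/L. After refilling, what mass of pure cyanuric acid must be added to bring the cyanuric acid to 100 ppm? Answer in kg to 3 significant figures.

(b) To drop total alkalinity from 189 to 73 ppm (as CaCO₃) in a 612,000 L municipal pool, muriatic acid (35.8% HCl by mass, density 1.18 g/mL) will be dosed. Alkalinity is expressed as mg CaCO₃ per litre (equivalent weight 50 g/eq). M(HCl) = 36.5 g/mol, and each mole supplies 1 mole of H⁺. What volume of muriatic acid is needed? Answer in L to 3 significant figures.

(a) 19.1 kg; (b) 123 L

(a) After draining 41% and refilling: 126 × 0.59 + 13 × 0.41 = 79.67 ppm.
(a) Deficit to target: 100 − 79.67 = 20.33 mg/L.
(a) Mass: 20.33 mg/L × 941,000 L = 19,130 g cyanuric acid.

(b) Alkalinity to neutralize: (189 − 73) = 116 mg/L as CaCO₃ × 612,000 L = 70,990 g as CaCO₃.
(b) Equivalents of H⁺ required: 70,990 ÷ 50 g/eq = 1420 eq = 1420 mol HCl.
(b) Mass of HCl: 1420 × 36.5 = 51,820 g.
(b) Mass of 35.8% solution: 51,820 / 0.358 = 144,800 g.
(b) Volume: 144,800 g ÷ 1.18 g/mL = 122,700 mL.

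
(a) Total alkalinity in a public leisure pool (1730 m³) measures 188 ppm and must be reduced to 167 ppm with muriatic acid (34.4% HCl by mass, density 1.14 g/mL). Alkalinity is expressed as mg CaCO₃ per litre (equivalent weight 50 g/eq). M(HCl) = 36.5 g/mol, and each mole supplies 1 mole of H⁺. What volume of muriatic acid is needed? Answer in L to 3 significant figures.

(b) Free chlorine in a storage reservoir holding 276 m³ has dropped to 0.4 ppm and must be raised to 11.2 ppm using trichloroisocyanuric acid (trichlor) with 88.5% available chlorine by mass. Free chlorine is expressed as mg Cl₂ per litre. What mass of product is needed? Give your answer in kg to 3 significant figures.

(a) 67.6 L; (b) 3.37 kg

(a) Volume: 1730 m³ = 1,730,000 L.
(a) Alkalinity to neutralize: (188 − 167) = 21 mg/L as CaCO₃ × 1,730,000 L = 36,330 g as CaCO₃.
(a) Equivalents of H⁺ required: 36,330 ÷ 50 g/eq = 726.6 eq = 726.6 mol HCl.
(a) Mass of HCl: 726.6 × 36.5 = 26,520 g.
(a) Mass of 34.4% solution: 26,520 / 0.344 = 77,100 g.
(a) Volume: 77,100 g ÷ 1.14 g/mL = 67,630 mL.

(b) Volume: 276 m³ = 276,000 L.
(b) Chlorine deficit: 11.2 − 0.4 = 10.8 ppm = 10.8 mg/L as Cl₂.
(b) Cl₂ equivalent needed: 10.8 mg/L × 276,000 L = 2,981,000 mg = 2981 g.
(b) Product at 88.5% available chlorine: 2981 / 0.885 = 3368 g.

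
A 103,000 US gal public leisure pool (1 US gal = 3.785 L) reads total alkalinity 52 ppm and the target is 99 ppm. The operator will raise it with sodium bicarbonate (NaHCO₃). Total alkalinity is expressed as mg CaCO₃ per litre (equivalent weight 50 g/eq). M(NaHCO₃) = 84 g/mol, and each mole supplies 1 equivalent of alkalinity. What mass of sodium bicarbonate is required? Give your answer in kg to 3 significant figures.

30.8 kg

Volume: 103,000 US gal × 3.785 L/gal = 389,855 L.
Alkalinity to add: (99 − 52) = 47 mg/L as CaCO₃ × 389,855 L = 18,320 g as CaCO₃.
Equivalents: 18,320 g ÷ 50 g/eq = 366.5 eq.
NaHCO₃ supplies 1 eq per mole → 366.5 mol.
Mass: 366.5 mol × 84 g/mol = 30,780 g.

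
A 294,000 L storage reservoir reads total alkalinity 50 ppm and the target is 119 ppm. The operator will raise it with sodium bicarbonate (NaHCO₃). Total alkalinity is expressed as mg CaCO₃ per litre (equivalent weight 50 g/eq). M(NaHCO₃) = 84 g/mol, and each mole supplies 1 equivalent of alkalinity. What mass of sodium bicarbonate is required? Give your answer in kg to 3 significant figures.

Alkalinity to add: (119 − 50) = 69 mg/L as CaCO₃ × 294,000 L = 20,290 g as CaCO₃.
Equivalents: 20,290 g ÷ 50 g/eq = 405.7 eq.
NaHCO₃ supplies 1 eq per mole → 405.7 mol.
Mass: 405.7 mol × 84 g/mol = 34,080 g.

34.1 kg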